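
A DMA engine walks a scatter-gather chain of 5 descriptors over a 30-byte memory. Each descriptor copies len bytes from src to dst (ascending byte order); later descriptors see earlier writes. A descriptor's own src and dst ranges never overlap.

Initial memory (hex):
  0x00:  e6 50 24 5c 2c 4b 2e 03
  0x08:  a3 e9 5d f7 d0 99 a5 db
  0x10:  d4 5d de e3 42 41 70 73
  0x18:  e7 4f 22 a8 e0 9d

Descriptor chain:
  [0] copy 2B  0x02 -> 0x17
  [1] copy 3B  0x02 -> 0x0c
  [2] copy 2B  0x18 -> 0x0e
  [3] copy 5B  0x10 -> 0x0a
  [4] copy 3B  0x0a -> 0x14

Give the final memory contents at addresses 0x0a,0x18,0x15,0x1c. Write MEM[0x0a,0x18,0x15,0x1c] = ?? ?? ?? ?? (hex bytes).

MEM[0x0a,0x18,0x15,0x1c] = d4 5c 5d e0

  after D0: wrote 2B at 0x17 = 245c
  after D1: wrote 3B at 0x0c = 245c2c
  after D2: wrote 2B at 0x0e = 5c4f
  after D3: wrote 5B at 0x0a = d45ddee342
  after D4: wrote 3B at 0x14 = d45dde
query mem[0x0a]=0xd4, mem[0x18]=0x5c, mem[0x15]=0x5d, mem[0x1c]=0xe0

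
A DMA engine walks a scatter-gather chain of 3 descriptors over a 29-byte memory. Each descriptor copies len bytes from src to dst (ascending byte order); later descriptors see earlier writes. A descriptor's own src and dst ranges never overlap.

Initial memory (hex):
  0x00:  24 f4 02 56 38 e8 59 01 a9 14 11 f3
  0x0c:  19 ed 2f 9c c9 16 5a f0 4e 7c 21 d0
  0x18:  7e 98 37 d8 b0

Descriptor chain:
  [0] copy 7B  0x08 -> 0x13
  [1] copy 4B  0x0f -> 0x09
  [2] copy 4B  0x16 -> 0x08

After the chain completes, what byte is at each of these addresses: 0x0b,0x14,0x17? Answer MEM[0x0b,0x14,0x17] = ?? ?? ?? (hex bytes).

MEM[0x0b,0x14,0x17] = 2f 14 19

D0: mem[0x13..0x19] <- [a9 14 11 f3 19 ed 2f]
D1: mem[0x09..0x0c] <- [9c c9 16 5a]
D2: mem[0x08..0x0b] <- [f3 19 ed 2f]
query mem[0x0b]=0x2f, mem[0x14]=0x14, mem[0x17]=0x19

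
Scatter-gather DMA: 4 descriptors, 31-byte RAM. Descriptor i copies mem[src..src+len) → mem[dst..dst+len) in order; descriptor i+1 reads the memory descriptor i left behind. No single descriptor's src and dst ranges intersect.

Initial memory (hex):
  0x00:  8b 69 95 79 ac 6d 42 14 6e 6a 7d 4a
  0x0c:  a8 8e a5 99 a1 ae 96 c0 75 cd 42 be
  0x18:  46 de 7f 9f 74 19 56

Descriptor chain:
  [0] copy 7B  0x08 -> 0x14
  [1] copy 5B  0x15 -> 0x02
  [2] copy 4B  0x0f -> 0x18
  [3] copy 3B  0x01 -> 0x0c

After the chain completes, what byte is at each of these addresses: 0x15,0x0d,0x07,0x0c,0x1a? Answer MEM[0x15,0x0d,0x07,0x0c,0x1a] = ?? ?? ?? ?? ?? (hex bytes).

MEM[0x15,0x0d,0x07,0x0c,0x1a] = 6a 6a 14 69 ae

#0 dst[0x14+7] := {0x6e,0x6a,0x7d,0x4a,0xa8,0x8e,0xa5}
#1 dst[0x02+5] := {0x6a,0x7d,0x4a,0xa8,0x8e}
#2 dst[0x18+4] := {0x99,0xa1,0xae,0x96}
#3 dst[0x0c+3] := {0x69,0x6a,0x7d}
query mem[0x15]=0x6a, mem[0x0d]=0x6a, mem[0x07]=0x14, mem[0x0c]=0x69, mem[0x1a]=0xae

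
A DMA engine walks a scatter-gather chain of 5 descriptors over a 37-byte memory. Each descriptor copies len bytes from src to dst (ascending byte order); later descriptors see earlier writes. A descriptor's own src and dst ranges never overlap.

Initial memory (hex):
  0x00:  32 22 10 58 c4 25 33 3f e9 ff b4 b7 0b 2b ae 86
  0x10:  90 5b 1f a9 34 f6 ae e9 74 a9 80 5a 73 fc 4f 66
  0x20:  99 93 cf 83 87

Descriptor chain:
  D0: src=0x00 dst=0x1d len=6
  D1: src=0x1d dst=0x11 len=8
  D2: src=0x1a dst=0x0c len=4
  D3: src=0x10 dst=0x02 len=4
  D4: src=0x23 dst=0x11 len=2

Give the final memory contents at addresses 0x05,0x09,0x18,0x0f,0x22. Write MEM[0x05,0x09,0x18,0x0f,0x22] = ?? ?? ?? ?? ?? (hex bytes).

MEM[0x05,0x09,0x18,0x0f,0x22] = 10 ff 87 32 25

  after D0: wrote 6B at 0x1d = 32221058c425
  after D1: wrote 8B at 0x11 = 32221058c4258387
  after D2: wrote 4B at 0x0c = 805a7332
  after D3: wrote 4B at 0x02 = 90322210
  after D4: wrote 2B at 0x11 = 8387
query mem[0x05]=0x10, mem[0x09]=0xff, mem[0x18]=0x87, mem[0x0f]=0x32, mem[0x22]=0x25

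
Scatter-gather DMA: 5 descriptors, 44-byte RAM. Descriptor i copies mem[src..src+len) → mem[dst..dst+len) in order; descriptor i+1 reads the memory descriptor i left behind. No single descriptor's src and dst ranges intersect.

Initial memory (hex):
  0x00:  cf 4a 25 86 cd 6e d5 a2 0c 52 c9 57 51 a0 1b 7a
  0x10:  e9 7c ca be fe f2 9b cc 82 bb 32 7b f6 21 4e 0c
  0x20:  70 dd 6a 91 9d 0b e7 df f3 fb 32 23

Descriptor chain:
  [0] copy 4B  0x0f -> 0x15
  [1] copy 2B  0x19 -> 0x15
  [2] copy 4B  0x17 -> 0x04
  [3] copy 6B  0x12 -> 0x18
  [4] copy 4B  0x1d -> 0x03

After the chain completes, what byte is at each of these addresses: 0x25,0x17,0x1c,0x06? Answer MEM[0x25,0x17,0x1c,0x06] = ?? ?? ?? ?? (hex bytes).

  after D0: wrote 4B at 0x15 = 7ae97cca
  after D1: wrote 2B at 0x15 = bb32
  after D2: wrote 4B at 0x04 = 7ccabb32
  after D3: wrote 6B at 0x18 = cabefebb327c
  after D4: wrote 4B at 0x03 = 7c4e0c70
query mem[0x25]=0x0b, mem[0x17]=0x7c, mem[0x1c]=0x32, mem[0x06]=0x70

MEM[0x25,0x17,0x1c,0x06] = 0b 7c 32 70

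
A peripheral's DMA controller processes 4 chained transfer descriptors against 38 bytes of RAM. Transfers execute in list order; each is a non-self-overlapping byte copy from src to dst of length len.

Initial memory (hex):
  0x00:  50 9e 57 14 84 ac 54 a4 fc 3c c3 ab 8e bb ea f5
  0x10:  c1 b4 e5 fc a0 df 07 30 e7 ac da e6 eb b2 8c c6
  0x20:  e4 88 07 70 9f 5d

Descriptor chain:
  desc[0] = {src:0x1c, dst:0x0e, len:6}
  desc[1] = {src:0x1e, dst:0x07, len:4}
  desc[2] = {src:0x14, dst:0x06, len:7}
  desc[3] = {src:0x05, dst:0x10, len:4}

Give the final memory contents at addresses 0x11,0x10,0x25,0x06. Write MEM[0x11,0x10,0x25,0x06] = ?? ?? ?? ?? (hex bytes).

#0 dst[0x0e+6] := {0xeb,0xb2,0x8c,0xc6,0xe4,0x88}
#1 dst[0x07+4] := {0x8c,0xc6,0xe4,0x88}
#2 dst[0x06+7] := {0xa0,0xdf,0x07,0x30,0xe7,0xac,0xda}
#3 dst[0x10+4] := {0xac,0xa0,0xdf,0x07}
query mem[0x11]=0xa0, mem[0x10]=0xac, mem[0x25]=0x5d, mem[0x06]=0xa0

MEM[0x11,0x10,0x25,0x06] = a0 ac 5d a0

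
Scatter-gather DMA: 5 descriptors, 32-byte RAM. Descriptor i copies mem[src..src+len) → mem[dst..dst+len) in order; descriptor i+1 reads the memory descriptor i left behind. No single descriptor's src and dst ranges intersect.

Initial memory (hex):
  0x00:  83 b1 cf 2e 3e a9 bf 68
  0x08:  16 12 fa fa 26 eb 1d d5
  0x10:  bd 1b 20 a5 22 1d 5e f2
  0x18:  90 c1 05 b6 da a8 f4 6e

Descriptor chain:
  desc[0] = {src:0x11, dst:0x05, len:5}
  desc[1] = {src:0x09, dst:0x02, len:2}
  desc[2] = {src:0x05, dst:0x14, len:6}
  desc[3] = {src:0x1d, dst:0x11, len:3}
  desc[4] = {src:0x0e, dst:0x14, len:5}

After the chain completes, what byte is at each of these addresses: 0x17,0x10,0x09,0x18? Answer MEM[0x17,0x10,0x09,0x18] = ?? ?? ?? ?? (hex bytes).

MEM[0x17,0x10,0x09,0x18] = a8 bd 1d f4

[0] 0x11->0x05 len=5 : 1b 20 a5 22 1d
[1] 0x09->0x02 len=2 : 1d fa
[2] 0x05->0x14 len=6 : 1b 20 a5 22 1d fa
[3] 0x1d->0x11 len=3 : a8 f4 6e
[4] 0x0e->0x14 len=5 : 1d d5 bd a8 f4
query mem[0x17]=0xa8, mem[0x10]=0xbd, mem[0x09]=0x1d, mem[0x18]=0xf4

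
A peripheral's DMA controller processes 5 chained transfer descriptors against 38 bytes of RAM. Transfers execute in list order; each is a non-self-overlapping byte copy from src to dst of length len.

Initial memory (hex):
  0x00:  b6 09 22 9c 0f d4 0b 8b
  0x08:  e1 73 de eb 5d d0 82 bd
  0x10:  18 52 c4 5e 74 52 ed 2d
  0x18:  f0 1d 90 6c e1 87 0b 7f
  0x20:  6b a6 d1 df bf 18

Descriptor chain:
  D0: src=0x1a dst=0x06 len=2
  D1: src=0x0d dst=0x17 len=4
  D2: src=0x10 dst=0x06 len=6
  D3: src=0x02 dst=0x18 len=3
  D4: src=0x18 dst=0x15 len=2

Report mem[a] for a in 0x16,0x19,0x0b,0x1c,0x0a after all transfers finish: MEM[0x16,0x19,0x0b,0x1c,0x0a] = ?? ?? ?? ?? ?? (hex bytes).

D0: mem[0x06..0x07] <- [90 6c]
D1: mem[0x17..0x1a] <- [d0 82 bd 18]
D2: mem[0x06..0x0b] <- [18 52 c4 5e 74 52]
D3: mem[0x18..0x1a] <- [22 9c 0f]
D4: mem[0x15..0x16] <- [22 9c]
query mem[0x16]=0x9c, mem[0x19]=0x9c, mem[0x0b]=0x52, mem[0x1c]=0xe1, mem[0x0a]=0x74

MEM[0x16,0x19,0x0b,0x1c,0x0a] = 9c 9c 52 e1 74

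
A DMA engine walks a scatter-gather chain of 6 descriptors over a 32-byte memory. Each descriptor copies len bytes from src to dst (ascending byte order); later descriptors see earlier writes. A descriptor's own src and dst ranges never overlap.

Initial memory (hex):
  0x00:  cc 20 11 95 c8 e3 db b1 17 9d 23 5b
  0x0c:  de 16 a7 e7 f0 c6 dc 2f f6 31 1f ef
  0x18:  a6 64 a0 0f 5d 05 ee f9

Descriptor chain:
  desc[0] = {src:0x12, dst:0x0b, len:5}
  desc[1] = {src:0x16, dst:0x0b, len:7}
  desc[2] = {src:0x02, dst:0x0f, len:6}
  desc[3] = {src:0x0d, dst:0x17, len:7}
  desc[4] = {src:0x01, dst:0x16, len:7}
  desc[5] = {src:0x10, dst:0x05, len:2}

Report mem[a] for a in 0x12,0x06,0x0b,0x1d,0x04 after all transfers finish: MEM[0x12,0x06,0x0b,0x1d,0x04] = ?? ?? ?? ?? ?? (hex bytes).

MEM[0x12,0x06,0x0b,0x1d,0x04] = e3 c8 1f db c8

  after D0: wrote 5B at 0x0b = dc2ff6311f
  after D1: wrote 7B at 0x0b = 1fefa664a00f5d
  after D2: wrote 6B at 0x0f = 1195c8e3dbb1
  after D3: wrote 7B at 0x17 = a6641195c8e3db
  after D4: wrote 7B at 0x16 = 201195c8e3dbb1
  after D5: wrote 2B at 0x05 = 95c8
query mem[0x12]=0xe3, mem[0x06]=0xc8, mem[0x0b]=0x1f, mem[0x1d]=0xdb, mem[0x04]=0xc8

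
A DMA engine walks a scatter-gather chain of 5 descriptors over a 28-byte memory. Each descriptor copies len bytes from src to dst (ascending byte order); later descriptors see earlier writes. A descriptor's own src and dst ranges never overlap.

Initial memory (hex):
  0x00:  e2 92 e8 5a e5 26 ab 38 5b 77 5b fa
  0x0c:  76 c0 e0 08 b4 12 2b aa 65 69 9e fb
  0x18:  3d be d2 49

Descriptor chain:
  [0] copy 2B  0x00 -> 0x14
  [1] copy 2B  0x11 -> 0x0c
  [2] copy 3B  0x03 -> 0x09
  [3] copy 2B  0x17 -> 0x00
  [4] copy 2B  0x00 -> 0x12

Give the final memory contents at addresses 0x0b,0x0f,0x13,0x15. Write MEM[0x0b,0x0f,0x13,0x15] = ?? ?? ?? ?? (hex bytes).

MEM[0x0b,0x0f,0x13,0x15] = 26 08 3d 92

#0 dst[0x14+2] := {0xe2,0x92}
#1 dst[0x0c+2] := {0x12,0x2b}
#2 dst[0x09+3] := {0x5a,0xe5,0x26}
#3 dst[0x00+2] := {0xfb,0x3d}
#4 dst[0x12+2] := {0xfb,0x3d}
query mem[0x0b]=0x26, mem[0x0f]=0x08, mem[0x13]=0x3d, mem[0x15]=0x92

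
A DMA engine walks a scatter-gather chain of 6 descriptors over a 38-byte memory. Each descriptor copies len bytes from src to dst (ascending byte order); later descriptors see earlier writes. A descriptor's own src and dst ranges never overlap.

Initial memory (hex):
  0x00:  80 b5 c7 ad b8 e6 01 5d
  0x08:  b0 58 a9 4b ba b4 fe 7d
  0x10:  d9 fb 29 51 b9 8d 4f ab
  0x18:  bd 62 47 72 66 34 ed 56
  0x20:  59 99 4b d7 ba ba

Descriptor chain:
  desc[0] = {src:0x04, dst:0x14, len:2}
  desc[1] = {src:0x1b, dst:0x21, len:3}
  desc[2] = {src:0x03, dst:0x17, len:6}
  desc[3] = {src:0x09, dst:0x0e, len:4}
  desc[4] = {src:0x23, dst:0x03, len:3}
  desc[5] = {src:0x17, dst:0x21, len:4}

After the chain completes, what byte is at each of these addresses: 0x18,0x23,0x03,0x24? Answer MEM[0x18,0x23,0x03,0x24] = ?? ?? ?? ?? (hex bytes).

#0 dst[0x14+2] := {0xb8,0xe6}
#1 dst[0x21+3] := {0x72,0x66,0x34}
#2 dst[0x17+6] := {0xad,0xb8,0xe6,0x01,0x5d,0xb0}
#3 dst[0x0e+4] := {0x58,0xa9,0x4b,0xba}
#4 dst[0x03+3] := {0x34,0xba,0xba}
#5 dst[0x21+4] := {0xad,0xb8,0xe6,0x01}
query mem[0x18]=0xb8, mem[0x23]=0xe6, mem[0x03]=0x34, mem[0x24]=0x01

MEM[0x18,0x23,0x03,0x24] = b8 e6 34 01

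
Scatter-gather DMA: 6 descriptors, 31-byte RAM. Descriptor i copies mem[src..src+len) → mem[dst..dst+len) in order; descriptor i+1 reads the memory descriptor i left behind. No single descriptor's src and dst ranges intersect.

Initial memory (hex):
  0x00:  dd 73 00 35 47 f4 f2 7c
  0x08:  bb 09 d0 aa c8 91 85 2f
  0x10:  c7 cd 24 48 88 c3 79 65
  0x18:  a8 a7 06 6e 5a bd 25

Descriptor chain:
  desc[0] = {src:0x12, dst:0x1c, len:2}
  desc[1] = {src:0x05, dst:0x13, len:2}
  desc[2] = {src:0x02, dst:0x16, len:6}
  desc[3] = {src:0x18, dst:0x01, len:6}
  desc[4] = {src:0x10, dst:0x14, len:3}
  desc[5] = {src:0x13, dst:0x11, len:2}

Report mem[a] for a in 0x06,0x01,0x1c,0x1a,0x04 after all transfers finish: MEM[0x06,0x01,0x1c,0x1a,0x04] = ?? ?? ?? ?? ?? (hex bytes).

D0: mem[0x1c..0x1d] <- [24 48]
D1: mem[0x13..0x14] <- [f4 f2]
D2: mem[0x16..0x1b] <- [00 35 47 f4 f2 7c]
D3: mem[0x01..0x06] <- [47 f4 f2 7c 24 48]
D4: mem[0x14..0x16] <- [c7 cd 24]
D5: mem[0x11..0x12] <- [f4 c7]
query mem[0x06]=0x48, mem[0x01]=0x47, mem[0x1c]=0x24, mem[0x1a]=0xf2, mem[0x04]=0x7c

MEM[0x06,0x01,0x1c,0x1a,0x04] = 48 47 24 f2 7c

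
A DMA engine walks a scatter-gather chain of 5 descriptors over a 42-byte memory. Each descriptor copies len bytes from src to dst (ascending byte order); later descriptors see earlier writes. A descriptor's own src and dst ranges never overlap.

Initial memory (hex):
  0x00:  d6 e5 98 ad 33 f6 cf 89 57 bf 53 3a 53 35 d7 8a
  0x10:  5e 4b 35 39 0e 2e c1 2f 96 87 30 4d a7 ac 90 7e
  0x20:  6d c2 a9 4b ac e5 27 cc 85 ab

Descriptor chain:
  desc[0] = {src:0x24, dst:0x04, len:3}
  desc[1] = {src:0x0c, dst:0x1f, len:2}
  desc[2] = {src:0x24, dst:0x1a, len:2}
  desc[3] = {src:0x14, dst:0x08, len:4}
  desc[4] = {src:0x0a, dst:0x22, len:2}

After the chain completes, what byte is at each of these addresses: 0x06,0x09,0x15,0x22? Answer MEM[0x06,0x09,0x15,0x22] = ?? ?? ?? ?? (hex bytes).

MEM[0x06,0x09,0x15,0x22] = 27 2e 2e c1

  after D0: wrote 3B at 0x04 = ace527
  after D1: wrote 2B at 0x1f = 5335
  after D2: wrote 2B at 0x1a = ace5
  after D3: wrote 4B at 0x08 = 0e2ec12f
  after D4: wrote 2B at 0x22 = c12f
query mem[0x06]=0x27, mem[0x09]=0x2e, mem[0x15]=0x2e, mem[0x22]=0xc1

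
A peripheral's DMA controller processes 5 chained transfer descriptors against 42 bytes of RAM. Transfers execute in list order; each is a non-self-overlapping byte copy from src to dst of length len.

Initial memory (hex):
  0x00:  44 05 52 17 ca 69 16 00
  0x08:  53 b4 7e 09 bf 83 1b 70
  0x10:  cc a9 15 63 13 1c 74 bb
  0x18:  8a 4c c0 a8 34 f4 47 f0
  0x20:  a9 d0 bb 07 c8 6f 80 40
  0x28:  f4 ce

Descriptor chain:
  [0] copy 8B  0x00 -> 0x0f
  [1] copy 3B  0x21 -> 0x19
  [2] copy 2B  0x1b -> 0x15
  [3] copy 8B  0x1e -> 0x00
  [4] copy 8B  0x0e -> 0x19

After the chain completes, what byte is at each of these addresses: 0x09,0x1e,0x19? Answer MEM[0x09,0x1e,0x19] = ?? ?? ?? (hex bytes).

  after D0: wrote 8B at 0x0f = 44055217ca691600
  after D1: wrote 3B at 0x19 = d0bb07
  after D2: wrote 2B at 0x15 = 0734
  after D3: wrote 8B at 0x00 = 47f0a9d0bb07c86f
  after D4: wrote 8B at 0x19 = 1b44055217ca6907
query mem[0x09]=0xb4, mem[0x1e]=0xca, mem[0x19]=0x1b

MEM[0x09,0x1e,0x19] = b4 ca 1b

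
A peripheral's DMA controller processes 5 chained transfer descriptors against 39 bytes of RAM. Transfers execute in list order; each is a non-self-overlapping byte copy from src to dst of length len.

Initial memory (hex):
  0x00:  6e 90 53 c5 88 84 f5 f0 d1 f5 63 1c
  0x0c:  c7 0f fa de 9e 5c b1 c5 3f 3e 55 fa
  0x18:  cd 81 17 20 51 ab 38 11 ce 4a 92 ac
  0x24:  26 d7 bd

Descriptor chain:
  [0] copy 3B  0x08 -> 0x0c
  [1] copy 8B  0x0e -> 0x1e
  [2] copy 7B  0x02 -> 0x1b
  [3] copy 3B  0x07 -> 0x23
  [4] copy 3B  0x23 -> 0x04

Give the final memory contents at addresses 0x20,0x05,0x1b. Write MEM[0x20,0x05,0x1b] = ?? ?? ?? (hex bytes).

MEM[0x20,0x05,0x1b] = f0 d1 53

[0] 0x08->0x0c len=3 : d1 f5 63
[1] 0x0e->0x1e len=8 : 63 de 9e 5c b1 c5 3f 3e
[2] 0x02->0x1b len=7 : 53 c5 88 84 f5 f0 d1
[3] 0x07->0x23 len=3 : f0 d1 f5
[4] 0x23->0x04 len=3 : f0 d1 f5
query mem[0x20]=0xf0, mem[0x05]=0xd1, mem[0x1b]=0x53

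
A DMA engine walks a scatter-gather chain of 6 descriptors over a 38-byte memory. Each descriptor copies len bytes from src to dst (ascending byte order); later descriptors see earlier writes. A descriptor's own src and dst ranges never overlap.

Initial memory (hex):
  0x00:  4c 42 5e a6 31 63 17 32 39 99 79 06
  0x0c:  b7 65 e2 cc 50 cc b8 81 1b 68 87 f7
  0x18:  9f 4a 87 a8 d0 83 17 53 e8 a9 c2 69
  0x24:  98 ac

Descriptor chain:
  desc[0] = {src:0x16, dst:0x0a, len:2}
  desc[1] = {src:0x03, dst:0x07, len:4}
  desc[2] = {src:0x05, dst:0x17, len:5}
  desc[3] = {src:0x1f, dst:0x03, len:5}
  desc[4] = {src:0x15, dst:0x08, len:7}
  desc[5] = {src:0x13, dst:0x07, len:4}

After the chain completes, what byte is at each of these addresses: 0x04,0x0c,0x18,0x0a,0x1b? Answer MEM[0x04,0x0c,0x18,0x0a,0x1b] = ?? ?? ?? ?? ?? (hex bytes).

#0 dst[0x0a+2] := {0x87,0xf7}
#1 dst[0x07+4] := {0xa6,0x31,0x63,0x17}
#2 dst[0x17+5] := {0x63,0x17,0xa6,0x31,0x63}
#3 dst[0x03+5] := {0x53,0xe8,0xa9,0xc2,0x69}
#4 dst[0x08+7] := {0x68,0x87,0x63,0x17,0xa6,0x31,0x63}
#5 dst[0x07+4] := {0x81,0x1b,0x68,0x87}
query mem[0x04]=0xe8, mem[0x0c]=0xa6, mem[0x18]=0x17, mem[0x0a]=0x87, mem[0x1b]=0x63

MEM[0x04,0x0c,0x18,0x0a,0x1b] = e8 a6 17 87 63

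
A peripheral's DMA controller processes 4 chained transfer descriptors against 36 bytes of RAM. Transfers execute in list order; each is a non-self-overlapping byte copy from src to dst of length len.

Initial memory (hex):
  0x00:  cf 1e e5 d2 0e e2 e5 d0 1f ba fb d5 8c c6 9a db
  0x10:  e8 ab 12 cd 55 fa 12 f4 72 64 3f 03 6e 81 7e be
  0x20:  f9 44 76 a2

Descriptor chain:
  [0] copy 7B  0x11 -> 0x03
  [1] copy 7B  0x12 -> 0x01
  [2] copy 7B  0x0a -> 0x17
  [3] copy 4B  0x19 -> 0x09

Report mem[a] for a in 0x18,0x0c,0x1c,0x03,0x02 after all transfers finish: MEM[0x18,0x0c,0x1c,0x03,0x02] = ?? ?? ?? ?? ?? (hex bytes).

D0: mem[0x03..0x09] <- [ab 12 cd 55 fa 12 f4]
D1: mem[0x01..0x07] <- [12 cd 55 fa 12 f4 72]
D2: mem[0x17..0x1d] <- [fb d5 8c c6 9a db e8]
D3: mem[0x09..0x0c] <- [8c c6 9a db]
query mem[0x18]=0xd5, mem[0x0c]=0xdb, mem[0x1c]=0xdb, mem[0x03]=0x55, mem[0x02]=0xcd

MEM[0x18,0x0c,0x1c,0x03,0x02] = d5 db db 55 cd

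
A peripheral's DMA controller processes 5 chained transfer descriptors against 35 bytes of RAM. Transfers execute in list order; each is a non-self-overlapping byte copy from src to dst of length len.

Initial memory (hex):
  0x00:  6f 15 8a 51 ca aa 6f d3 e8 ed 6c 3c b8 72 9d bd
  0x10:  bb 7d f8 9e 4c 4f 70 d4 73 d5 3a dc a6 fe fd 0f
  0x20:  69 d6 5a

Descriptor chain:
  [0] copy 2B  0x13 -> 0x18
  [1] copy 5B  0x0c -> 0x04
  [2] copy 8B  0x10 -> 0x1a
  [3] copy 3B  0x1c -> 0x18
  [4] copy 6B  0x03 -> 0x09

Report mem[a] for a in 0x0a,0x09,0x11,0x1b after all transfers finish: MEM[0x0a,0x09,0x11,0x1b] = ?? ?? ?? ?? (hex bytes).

MEM[0x0a,0x09,0x11,0x1b] = b8 51 7d 7d

#0 dst[0x18+2] := {0x9e,0x4c}
#1 dst[0x04+5] := {0xb8,0x72,0x9d,0xbd,0xbb}
#2 dst[0x1a+8] := {0xbb,0x7d,0xf8,0x9e,0x4c,0x4f,0x70,0xd4}
#3 dst[0x18+3] := {0xf8,0x9e,0x4c}
#4 dst[0x09+6] := {0x51,0xb8,0x72,0x9d,0xbd,0xbb}
query mem[0x0a]=0xb8, mem[0x09]=0x51, mem[0x11]=0x7d, mem[0x1b]=0x7d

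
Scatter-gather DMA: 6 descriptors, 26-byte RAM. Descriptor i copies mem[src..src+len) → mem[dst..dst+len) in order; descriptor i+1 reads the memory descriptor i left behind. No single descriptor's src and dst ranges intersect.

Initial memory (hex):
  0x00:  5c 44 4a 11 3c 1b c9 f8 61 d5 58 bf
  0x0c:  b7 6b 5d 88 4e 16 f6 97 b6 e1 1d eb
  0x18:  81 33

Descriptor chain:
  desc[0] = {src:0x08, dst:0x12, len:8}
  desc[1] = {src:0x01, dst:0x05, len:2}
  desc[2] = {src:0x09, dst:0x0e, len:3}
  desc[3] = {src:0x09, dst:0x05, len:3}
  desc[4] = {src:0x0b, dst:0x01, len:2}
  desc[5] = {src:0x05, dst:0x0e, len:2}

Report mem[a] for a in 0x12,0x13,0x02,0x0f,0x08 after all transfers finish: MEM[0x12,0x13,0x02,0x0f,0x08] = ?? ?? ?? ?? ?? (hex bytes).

MEM[0x12,0x13,0x02,0x0f,0x08] = 61 d5 b7 58 61

D0: mem[0x12..0x19] <- [61 d5 58 bf b7 6b 5d 88]
D1: mem[0x05..0x06] <- [44 4a]
D2: mem[0x0e..0x10] <- [d5 58 bf]
D3: mem[0x05..0x07] <- [d5 58 bf]
D4: mem[0x01..0x02] <- [bf b7]
D5: mem[0x0e..0x0f] <- [d5 58]
query mem[0x12]=0x61, mem[0x13]=0xd5, mem[0x02]=0xb7, mem[0x0f]=0x58, mem[0x08]=0x61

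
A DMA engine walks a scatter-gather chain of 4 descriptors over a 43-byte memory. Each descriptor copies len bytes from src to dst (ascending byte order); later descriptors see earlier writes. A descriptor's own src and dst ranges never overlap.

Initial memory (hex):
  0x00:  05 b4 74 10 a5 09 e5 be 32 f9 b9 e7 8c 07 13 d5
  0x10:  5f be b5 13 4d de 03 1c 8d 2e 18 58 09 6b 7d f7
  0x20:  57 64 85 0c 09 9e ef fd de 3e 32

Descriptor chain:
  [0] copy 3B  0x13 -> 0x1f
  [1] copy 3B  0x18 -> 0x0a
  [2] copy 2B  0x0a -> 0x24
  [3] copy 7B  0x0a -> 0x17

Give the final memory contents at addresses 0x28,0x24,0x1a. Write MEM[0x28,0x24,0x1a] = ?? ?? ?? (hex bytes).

MEM[0x28,0x24,0x1a] = de 8d 07

[0] 0x13->0x1f len=3 : 13 4d de
[1] 0x18->0x0a len=3 : 8d 2e 18
[2] 0x0a->0x24 len=2 : 8d 2e
[3] 0x0a->0x17 len=7 : 8d 2e 18 07 13 d5 5f
query mem[0x28]=0xde, mem[0x24]=0x8d, mem[0x1a]=0x07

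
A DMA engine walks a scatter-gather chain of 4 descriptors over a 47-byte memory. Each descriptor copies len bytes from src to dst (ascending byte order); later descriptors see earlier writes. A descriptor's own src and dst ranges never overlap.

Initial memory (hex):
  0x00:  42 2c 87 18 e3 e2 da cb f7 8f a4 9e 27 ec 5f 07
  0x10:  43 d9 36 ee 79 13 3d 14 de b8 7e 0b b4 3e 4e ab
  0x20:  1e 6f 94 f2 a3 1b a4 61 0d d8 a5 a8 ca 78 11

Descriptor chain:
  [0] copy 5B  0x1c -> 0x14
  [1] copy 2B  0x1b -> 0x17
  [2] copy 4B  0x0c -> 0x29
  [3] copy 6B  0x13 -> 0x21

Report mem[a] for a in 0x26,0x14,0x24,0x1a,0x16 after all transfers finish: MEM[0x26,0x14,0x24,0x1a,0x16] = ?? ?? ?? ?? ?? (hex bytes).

  after D0: wrote 5B at 0x14 = b43e4eab1e
  after D1: wrote 2B at 0x17 = 0bb4
  after D2: wrote 4B at 0x29 = 27ec5f07
  after D3: wrote 6B at 0x21 = eeb43e4e0bb4
query mem[0x26]=0xb4, mem[0x14]=0xb4, mem[0x24]=0x4e, mem[0x1a]=0x7e, mem[0x16]=0x4e

MEM[0x26,0x14,0x24,0x1a,0x16] = b4 b4 4e 7e 4e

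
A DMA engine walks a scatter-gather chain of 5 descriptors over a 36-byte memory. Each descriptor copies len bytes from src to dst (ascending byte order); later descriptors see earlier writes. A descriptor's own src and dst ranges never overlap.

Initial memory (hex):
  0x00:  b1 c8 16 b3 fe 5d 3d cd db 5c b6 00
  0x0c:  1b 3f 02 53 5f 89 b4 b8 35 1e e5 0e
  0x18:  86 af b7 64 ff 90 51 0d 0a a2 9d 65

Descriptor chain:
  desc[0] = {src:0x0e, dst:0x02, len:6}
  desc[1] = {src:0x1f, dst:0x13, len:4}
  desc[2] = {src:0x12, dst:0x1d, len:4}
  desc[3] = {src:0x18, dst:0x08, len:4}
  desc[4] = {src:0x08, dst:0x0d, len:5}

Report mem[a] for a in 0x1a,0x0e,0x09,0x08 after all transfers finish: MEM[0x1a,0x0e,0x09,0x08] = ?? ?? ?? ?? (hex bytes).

MEM[0x1a,0x0e,0x09,0x08] = b7 af af 86

  after D0: wrote 6B at 0x02 = 02535f89b4b8
  after D1: wrote 4B at 0x13 = 0d0aa29d
  after D2: wrote 4B at 0x1d = b40d0aa2
  after D3: wrote 4B at 0x08 = 86afb764
  after D4: wrote 5B at 0x0d = 86afb7641b
query mem[0x1a]=0xb7, mem[0x0e]=0xaf, mem[0x09]=0xaf, mem[0x08]=0x86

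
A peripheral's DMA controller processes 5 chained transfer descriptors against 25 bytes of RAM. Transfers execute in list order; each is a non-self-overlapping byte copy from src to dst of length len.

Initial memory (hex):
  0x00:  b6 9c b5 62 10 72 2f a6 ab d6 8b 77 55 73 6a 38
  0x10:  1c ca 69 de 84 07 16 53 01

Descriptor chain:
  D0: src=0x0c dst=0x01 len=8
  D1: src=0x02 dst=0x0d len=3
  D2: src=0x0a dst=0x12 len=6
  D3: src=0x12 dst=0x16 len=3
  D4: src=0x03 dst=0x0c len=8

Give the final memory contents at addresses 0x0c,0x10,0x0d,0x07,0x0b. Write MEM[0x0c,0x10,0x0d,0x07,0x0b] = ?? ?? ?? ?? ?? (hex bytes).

MEM[0x0c,0x10,0x0d,0x07,0x0b] = 6a 69 38 69 77

[0] 0x0c->0x01 len=8 : 55 73 6a 38 1c ca 69 de
[1] 0x02->0x0d len=3 : 73 6a 38
[2] 0x0a->0x12 len=6 : 8b 77 55 73 6a 38
[3] 0x12->0x16 len=3 : 8b 77 55
[4] 0x03->0x0c len=8 : 6a 38 1c ca 69 de d6 8b
query mem[0x0c]=0x6a, mem[0x10]=0x69, mem[0x0d]=0x38, mem[0x07]=0x69, mem[0x0b]=0x77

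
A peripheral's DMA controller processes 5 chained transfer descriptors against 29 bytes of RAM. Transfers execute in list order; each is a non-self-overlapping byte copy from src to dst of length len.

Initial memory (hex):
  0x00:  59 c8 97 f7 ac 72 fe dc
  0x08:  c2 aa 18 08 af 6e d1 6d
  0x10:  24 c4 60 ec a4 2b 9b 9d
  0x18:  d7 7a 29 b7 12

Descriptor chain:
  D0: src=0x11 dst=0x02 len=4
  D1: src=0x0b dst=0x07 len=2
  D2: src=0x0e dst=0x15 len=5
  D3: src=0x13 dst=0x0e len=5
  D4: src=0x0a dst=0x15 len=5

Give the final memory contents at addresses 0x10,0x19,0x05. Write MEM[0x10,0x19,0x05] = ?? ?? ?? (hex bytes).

[0] 0x11->0x02 len=4 : c4 60 ec a4
[1] 0x0b->0x07 len=2 : 08 af
[2] 0x0e->0x15 len=5 : d1 6d 24 c4 60
[3] 0x13->0x0e len=5 : ec a4 d1 6d 24
[4] 0x0a->0x15 len=5 : 18 08 af 6e ec
query mem[0x10]=0xd1, mem[0x19]=0xec, mem[0x05]=0xa4

MEM[0x10,0x19,0x05] = d1 ec a4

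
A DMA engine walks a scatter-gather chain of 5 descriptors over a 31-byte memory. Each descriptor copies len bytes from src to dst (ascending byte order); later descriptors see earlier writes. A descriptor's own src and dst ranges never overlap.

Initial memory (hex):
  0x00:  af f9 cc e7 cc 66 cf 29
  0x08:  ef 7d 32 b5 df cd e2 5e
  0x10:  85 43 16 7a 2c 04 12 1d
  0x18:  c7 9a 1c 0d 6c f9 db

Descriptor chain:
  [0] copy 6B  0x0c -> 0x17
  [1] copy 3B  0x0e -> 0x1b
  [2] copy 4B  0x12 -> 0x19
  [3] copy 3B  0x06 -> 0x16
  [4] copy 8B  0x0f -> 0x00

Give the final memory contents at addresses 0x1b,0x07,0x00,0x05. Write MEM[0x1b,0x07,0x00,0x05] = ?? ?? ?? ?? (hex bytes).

MEM[0x1b,0x07,0x00,0x05] = 2c cf 5e 2c

#0 dst[0x17+6] := {0xdf,0xcd,0xe2,0x5e,0x85,0x43}
#1 dst[0x1b+3] := {0xe2,0x5e,0x85}
#2 dst[0x19+4] := {0x16,0x7a,0x2c,0x04}
#3 dst[0x16+3] := {0xcf,0x29,0xef}
#4 dst[0x00+8] := {0x5e,0x85,0x43,0x16,0x7a,0x2c,0x04,0xcf}
query mem[0x1b]=0x2c, mem[0x07]=0xcf, mem[0x00]=0x5e, mem[0x05]=0x2c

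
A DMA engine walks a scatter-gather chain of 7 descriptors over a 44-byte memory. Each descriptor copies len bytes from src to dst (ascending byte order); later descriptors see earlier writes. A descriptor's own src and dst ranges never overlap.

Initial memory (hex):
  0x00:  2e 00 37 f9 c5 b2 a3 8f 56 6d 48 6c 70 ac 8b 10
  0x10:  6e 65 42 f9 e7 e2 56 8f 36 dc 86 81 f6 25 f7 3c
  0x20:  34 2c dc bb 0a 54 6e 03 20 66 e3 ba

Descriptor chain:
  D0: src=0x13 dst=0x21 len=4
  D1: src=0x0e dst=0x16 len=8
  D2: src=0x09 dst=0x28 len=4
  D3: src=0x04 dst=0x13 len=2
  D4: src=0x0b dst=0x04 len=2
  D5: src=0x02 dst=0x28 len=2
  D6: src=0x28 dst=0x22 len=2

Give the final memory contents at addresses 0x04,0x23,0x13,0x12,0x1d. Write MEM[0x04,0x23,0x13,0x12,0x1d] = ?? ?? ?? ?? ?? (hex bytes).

MEM[0x04,0x23,0x13,0x12,0x1d] = 6c f9 c5 42 e2

[0] 0x13->0x21 len=4 : f9 e7 e2 56
[1] 0x0e->0x16 len=8 : 8b 10 6e 65 42 f9 e7 e2
[2] 0x09->0x28 len=4 : 6d 48 6c 70
[3] 0x04->0x13 len=2 : c5 b2
[4] 0x0b->0x04 len=2 : 6c 70
[5] 0x02->0x28 len=2 : 37 f9
[6] 0x28->0x22 len=2 : 37 f9
query mem[0x04]=0x6c, mem[0x23]=0xf9, mem[0x13]=0xc5, mem[0x12]=0x42, mem[0x1d]=0xe2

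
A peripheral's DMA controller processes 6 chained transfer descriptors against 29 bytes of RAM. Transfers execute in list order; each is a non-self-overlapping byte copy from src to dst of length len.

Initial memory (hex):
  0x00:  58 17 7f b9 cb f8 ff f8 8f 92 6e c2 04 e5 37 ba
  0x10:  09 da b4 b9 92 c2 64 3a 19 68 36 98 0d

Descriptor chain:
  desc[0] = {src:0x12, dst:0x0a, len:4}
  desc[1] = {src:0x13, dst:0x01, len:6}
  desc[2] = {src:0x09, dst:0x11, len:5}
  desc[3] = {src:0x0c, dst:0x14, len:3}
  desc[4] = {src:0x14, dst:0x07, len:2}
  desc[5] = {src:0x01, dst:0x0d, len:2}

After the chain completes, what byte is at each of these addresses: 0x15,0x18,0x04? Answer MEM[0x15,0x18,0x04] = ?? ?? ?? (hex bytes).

MEM[0x15,0x18,0x04] = c2 19 64

  after D0: wrote 4B at 0x0a = b4b992c2
  after D1: wrote 6B at 0x01 = b992c2643a19
  after D2: wrote 5B at 0x11 = 92b4b992c2
  after D3: wrote 3B at 0x14 = 92c237
  after D4: wrote 2B at 0x07 = 92c2
  after D5: wrote 2B at 0x0d = b992
query mem[0x15]=0xc2, mem[0x18]=0x19, mem[0x04]=0x64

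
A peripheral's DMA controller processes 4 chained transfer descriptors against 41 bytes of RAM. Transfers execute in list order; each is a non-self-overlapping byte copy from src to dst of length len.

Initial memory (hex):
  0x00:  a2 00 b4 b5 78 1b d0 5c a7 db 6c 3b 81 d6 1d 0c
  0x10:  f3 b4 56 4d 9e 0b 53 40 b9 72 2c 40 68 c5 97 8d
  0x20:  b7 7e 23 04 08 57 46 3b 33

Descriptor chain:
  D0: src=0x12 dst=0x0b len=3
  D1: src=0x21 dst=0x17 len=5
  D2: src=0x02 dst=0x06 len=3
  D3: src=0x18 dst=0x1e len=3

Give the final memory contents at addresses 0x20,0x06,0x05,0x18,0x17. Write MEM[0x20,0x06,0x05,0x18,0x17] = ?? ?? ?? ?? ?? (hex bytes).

  after D0: wrote 3B at 0x0b = 564d9e
  after D1: wrote 5B at 0x17 = 7e23040857
  after D2: wrote 3B at 0x06 = b4b578
  after D3: wrote 3B at 0x1e = 230408
query mem[0x20]=0x08, mem[0x06]=0xb4, mem[0x05]=0x1b, mem[0x18]=0x23, mem[0x17]=0x7e

MEM[0x20,0x06,0x05,0x18,0x17] = 08 b4 1b 23 7e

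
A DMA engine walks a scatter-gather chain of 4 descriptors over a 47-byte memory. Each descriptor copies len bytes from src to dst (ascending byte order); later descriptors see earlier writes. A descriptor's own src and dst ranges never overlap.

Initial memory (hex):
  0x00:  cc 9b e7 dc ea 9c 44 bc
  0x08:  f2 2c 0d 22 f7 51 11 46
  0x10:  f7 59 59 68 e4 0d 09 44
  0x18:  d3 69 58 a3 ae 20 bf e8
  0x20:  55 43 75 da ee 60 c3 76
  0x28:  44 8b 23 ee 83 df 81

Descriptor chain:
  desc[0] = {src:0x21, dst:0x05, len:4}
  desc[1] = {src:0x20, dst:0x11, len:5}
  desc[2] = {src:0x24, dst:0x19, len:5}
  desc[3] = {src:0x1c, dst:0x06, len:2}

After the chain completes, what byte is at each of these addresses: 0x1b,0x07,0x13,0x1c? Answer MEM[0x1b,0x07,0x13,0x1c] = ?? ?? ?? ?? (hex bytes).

MEM[0x1b,0x07,0x13,0x1c] = c3 44 75 76

D0: mem[0x05..0x08] <- [43 75 da ee]
D1: mem[0x11..0x15] <- [55 43 75 da ee]
D2: mem[0x19..0x1d] <- [ee 60 c3 76 44]
D3: mem[0x06..0x07] <- [76 44]
query mem[0x1b]=0xc3, mem[0x07]=0x44, mem[0x13]=0x75, mem[0x1c]=0x76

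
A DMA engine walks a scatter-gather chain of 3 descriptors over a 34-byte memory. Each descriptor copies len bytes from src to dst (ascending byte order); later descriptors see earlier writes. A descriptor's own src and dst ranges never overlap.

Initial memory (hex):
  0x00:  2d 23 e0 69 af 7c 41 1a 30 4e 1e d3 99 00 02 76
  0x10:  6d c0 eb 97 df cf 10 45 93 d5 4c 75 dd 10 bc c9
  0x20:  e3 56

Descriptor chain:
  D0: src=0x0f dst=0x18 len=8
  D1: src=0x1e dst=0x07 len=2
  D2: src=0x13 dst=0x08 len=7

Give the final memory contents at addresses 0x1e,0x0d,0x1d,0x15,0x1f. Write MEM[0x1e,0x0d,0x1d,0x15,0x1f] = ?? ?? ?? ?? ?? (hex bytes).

D0: mem[0x18..0x1f] <- [76 6d c0 eb 97 df cf 10]
D1: mem[0x07..0x08] <- [cf 10]
D2: mem[0x08..0x0e] <- [97 df cf 10 45 76 6d]
query mem[0x1e]=0xcf, mem[0x0d]=0x76, mem[0x1d]=0xdf, mem[0x15]=0xcf, mem[0x1f]=0x10

MEM[0x1e,0x0d,0x1d,0x15,0x1f] = cf 76 df cf 10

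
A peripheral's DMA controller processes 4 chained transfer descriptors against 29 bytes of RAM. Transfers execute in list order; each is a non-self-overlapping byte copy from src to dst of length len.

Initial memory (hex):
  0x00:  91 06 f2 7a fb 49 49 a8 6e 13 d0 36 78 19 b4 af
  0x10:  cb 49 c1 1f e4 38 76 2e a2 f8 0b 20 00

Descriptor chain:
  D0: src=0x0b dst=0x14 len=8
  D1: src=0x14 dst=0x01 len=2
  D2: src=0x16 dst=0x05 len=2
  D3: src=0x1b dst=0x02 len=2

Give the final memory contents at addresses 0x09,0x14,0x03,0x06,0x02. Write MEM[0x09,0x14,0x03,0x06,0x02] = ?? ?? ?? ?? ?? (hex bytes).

  after D0: wrote 8B at 0x14 = 367819b4afcb49c1
  after D1: wrote 2B at 0x01 = 3678
  after D2: wrote 2B at 0x05 = 19b4
  after D3: wrote 2B at 0x02 = c100
query mem[0x09]=0x13, mem[0x14]=0x36, mem[0x03]=0x00, mem[0x06]=0xb4, mem[0x02]=0xc1

MEM[0x09,0x14,0x03,0x06,0x02] = 13 36 00 b4 c1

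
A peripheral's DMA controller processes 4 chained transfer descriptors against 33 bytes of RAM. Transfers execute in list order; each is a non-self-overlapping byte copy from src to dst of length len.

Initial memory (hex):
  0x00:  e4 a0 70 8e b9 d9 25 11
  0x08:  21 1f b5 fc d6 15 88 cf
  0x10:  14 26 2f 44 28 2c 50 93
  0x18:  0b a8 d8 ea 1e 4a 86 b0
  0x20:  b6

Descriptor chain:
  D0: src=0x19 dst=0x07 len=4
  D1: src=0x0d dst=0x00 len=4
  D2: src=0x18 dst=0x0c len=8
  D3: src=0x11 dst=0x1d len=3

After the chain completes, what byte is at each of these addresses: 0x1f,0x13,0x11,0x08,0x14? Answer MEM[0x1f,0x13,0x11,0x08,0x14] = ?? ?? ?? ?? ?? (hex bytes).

MEM[0x1f,0x13,0x11,0x08,0x14] = b0 b0 4a d8 28

D0: mem[0x07..0x0a] <- [a8 d8 ea 1e]
D1: mem[0x00..0x03] <- [15 88 cf 14]
D2: mem[0x0c..0x13] <- [0b a8 d8 ea 1e 4a 86 b0]
D3: mem[0x1d..0x1f] <- [4a 86 b0]
query mem[0x1f]=0xb0, mem[0x13]=0xb0, mem[0x11]=0x4a, mem[0x08]=0xd8, mem[0x14]=0x28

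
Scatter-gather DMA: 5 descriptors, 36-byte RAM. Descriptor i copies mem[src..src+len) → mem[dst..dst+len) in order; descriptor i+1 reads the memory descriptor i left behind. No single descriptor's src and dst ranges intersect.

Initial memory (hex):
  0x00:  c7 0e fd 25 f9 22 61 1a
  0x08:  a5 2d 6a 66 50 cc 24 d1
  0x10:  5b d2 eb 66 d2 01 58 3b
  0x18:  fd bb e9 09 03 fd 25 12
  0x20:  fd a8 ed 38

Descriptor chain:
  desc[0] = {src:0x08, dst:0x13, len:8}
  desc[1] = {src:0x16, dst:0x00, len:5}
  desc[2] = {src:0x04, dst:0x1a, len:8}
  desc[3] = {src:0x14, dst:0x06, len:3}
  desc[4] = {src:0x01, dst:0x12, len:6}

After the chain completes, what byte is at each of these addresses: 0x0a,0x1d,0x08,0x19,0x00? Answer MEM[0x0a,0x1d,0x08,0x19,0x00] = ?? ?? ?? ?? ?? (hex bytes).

MEM[0x0a,0x1d,0x08,0x19,0x00] = 6a 1a 66 24 66

[0] 0x08->0x13 len=8 : a5 2d 6a 66 50 cc 24 d1
[1] 0x16->0x00 len=5 : 66 50 cc 24 d1
[2] 0x04->0x1a len=8 : d1 22 61 1a a5 2d 6a 66
[3] 0x14->0x06 len=3 : 2d 6a 66
[4] 0x01->0x12 len=6 : 50 cc 24 d1 22 2d
query mem[0x0a]=0x6a, mem[0x1d]=0x1a, mem[0x08]=0x66, mem[0x19]=0x24, mem[0x00]=0x66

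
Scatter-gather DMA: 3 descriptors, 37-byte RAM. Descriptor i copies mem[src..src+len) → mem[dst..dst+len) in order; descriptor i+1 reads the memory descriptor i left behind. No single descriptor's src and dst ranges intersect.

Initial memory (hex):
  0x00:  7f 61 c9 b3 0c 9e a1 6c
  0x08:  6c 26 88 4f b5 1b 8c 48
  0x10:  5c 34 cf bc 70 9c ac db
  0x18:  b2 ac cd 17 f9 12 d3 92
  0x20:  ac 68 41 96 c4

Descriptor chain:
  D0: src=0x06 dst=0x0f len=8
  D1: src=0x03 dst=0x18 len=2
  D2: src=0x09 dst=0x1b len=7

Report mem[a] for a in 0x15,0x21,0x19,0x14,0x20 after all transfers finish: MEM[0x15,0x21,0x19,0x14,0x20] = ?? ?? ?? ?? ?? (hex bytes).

[0] 0x06->0x0f len=8 : a1 6c 6c 26 88 4f b5 1b
[1] 0x03->0x18 len=2 : b3 0c
[2] 0x09->0x1b len=7 : 26 88 4f b5 1b 8c a1
query mem[0x15]=0xb5, mem[0x21]=0xa1, mem[0x19]=0x0c, mem[0x14]=0x4f, mem[0x20]=0x8c

MEM[0x15,0x21,0x19,0x14,0x20] = b5 a1 0c 4f 8c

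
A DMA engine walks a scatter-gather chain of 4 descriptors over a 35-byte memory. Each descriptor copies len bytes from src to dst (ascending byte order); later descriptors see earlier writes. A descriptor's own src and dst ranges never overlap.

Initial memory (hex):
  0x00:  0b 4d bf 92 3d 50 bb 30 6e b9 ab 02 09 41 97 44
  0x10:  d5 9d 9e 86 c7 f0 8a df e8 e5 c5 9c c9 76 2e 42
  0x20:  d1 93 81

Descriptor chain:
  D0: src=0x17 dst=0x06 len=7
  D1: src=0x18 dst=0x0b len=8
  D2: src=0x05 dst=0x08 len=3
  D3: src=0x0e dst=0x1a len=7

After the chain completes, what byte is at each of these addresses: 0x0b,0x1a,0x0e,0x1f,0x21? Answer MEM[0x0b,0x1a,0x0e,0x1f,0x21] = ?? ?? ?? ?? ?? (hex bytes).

  after D0: wrote 7B at 0x06 = dfe8e5c59cc976
  after D1: wrote 8B at 0x0b = e8e5c59cc9762e42
  after D2: wrote 3B at 0x08 = 50dfe8
  after D3: wrote 7B at 0x1a = 9cc9762e4286c7
query mem[0x0b]=0xe8, mem[0x1a]=0x9c, mem[0x0e]=0x9c, mem[0x1f]=0x86, mem[0x21]=0x93

MEM[0x0b,0x1a,0x0e,0x1f,0x21] = e8 9c 9c 86 93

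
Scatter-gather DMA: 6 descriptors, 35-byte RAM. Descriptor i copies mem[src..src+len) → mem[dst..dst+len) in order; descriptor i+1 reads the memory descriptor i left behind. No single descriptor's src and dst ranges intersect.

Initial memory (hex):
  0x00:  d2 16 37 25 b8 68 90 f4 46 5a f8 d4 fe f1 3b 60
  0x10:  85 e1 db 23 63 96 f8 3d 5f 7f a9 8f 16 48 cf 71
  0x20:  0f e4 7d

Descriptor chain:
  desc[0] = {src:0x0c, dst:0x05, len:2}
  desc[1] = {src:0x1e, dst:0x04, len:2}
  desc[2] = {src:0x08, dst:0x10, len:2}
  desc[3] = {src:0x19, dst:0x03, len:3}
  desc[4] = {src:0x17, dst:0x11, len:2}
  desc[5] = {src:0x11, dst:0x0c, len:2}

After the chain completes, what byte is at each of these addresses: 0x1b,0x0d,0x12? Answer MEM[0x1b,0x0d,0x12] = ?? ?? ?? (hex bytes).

MEM[0x1b,0x0d,0x12] = 8f 5f 5f

#0 dst[0x05+2] := {0xfe,0xf1}
#1 dst[0x04+2] := {0xcf,0x71}
#2 dst[0x10+2] := {0x46,0x5a}
#3 dst[0x03+3] := {0x7f,0xa9,0x8f}
#4 dst[0x11+2] := {0x3d,0x5f}
#5 dst[0x0c+2] := {0x3d,0x5f}
query mem[0x1b]=0x8f, mem[0x0d]=0x5f, mem[0x12]=0x5f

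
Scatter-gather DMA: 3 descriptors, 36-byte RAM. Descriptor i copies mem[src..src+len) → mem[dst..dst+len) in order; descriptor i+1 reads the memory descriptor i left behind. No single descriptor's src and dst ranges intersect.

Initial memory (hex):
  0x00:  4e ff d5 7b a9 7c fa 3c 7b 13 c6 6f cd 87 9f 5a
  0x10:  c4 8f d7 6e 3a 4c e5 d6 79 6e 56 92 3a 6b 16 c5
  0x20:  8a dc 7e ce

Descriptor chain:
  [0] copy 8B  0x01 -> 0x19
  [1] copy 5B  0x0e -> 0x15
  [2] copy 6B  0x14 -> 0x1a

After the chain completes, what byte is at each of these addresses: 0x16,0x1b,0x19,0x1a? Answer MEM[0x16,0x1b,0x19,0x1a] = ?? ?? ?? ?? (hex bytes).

  after D0: wrote 8B at 0x19 = ffd57ba97cfa3c7b
  after D1: wrote 5B at 0x15 = 9f5ac48fd7
  after D2: wrote 6B at 0x1a = 3a9f5ac48fd7
query mem[0x16]=0x5a, mem[0x1b]=0x9f, mem[0x19]=0xd7, mem[0x1a]=0x3a

MEM[0x16,0x1b,0x19,0x1a] = 5a 9f d7 3a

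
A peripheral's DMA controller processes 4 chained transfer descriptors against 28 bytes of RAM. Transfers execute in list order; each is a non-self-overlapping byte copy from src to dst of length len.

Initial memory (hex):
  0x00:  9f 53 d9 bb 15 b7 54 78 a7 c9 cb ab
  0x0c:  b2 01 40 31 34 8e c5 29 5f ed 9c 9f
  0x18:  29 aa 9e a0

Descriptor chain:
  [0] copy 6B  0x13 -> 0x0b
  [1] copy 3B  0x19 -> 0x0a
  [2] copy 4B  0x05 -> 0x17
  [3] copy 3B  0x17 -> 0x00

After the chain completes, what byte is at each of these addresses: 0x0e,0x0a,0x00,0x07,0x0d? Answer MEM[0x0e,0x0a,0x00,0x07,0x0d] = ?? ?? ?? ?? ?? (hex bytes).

MEM[0x0e,0x0a,0x00,0x07,0x0d] = 9c aa b7 78 ed

D0: mem[0x0b..0x10] <- [29 5f ed 9c 9f 29]
D1: mem[0x0a..0x0c] <- [aa 9e a0]
D2: mem[0x17..0x1a] <- [b7 54 78 a7]
D3: mem[0x00..0x02] <- [b7 54 78]
query mem[0x0e]=0x9c, mem[0x0a]=0xaa, mem[0x00]=0xb7, mem[0x07]=0x78, mem[0x0d]=0xed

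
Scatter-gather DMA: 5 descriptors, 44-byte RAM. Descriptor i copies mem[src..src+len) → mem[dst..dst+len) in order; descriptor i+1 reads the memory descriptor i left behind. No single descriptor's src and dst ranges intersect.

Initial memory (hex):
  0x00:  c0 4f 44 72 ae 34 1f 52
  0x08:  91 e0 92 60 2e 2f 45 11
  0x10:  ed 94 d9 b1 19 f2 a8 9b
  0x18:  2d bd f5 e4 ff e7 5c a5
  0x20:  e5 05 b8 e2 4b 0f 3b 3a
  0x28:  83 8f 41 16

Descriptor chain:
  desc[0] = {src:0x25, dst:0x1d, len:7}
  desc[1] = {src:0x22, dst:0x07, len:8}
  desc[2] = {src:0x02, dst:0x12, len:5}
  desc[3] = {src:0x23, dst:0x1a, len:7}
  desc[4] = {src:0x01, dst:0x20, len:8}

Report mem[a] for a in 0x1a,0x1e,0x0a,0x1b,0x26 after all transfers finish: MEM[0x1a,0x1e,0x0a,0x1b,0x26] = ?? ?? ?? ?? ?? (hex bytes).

MEM[0x1a,0x1e,0x0a,0x1b,0x26] = 16 3a 0f 4b 41

  after D0: wrote 7B at 0x1d = 0f3b3a838f4116
  after D1: wrote 8B at 0x07 = 41164b0f3b3a838f
  after D2: wrote 5B at 0x12 = 4472ae341f
  after D3: wrote 7B at 0x1a = 164b0f3b3a838f
  after D4: wrote 8B at 0x20 = 4f4472ae341f4116
query mem[0x1a]=0x16, mem[0x1e]=0x3a, mem[0x0a]=0x0f, mem[0x1b]=0x4b, mem[0x26]=0x41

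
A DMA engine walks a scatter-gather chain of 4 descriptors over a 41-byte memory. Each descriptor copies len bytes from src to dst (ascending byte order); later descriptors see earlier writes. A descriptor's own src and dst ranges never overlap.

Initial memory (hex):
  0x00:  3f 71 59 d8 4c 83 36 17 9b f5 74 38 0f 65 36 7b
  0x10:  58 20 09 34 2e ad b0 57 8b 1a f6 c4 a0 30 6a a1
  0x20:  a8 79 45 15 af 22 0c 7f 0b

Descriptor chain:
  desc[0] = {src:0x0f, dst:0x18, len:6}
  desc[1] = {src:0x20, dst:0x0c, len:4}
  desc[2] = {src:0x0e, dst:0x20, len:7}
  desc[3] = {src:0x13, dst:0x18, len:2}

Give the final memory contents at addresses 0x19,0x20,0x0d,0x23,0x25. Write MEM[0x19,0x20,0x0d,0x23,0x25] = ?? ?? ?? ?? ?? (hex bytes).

#0 dst[0x18+6] := {0x7b,0x58,0x20,0x09,0x34,0x2e}
#1 dst[0x0c+4] := {0xa8,0x79,0x45,0x15}
#2 dst[0x20+7] := {0x45,0x15,0x58,0x20,0x09,0x34,0x2e}
#3 dst[0x18+2] := {0x34,0x2e}
query mem[0x19]=0x2e, mem[0x20]=0x45, mem[0x0d]=0x79, mem[0x23]=0x20, mem[0x25]=0x34

MEM[0x19,0x20,0x0d,0x23,0x25] = 2e 45 79 20 34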